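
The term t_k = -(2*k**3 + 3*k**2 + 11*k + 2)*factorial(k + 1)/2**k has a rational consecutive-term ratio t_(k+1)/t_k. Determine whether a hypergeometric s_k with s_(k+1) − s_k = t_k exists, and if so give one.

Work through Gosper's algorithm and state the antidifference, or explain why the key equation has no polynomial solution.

s_k = -2**(1 - k)*(2*k**2 - k + 2)*factorial(k + 1)

t_(k+1)/t_k = (2*k**4 + 13*k**3 + 41*k**2 + 64*k + 36)/(2*(2*k**3 + 3*k**2 + 11*k + 2)).
Gosper form: A/B · C(k+1)/C(k) with A=k/2 + 1, B=1, C=k**3 + 3*k**2/2 + 11*k/2 + 1.
Need (k/2 + 1)·f(k+1) − (1)·f(k) = k**3 + 3*k**2/2 + 11*k/2 + 1.
d = 2 from the (1,0,3) case.
Solve for f: f(k) = 2*k**2 - k + 2 (degree 2 ≤ 2).
Get s_k = R·t_k = -2**(1 - k)*(2*k**2 - k + 2)*factorial(k + 1) with R(k) = B(k−1)f(k)/C(k) = 2*(2*k**2 - k + 2)/(2*k**3 + 3*k**2 + 11*k + 2).
s_(k+1) − s_k = -(2*k**3 + 3*k**2 + 11*k + 2)*factorial(k + 1)/2**k = t_k.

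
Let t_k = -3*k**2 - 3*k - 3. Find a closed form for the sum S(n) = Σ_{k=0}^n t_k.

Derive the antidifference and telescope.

r(k) = (k + (k + 1)**2 + 2)/(k**2 + k + 1) after simplifying.
Factor: A=1; B=1; C=k**2 + k + 1.
Need (1)·f(k+1) − (1)·f(k) = k**2 + k + 1.
Bound: deg f ≤ 3.
Solve for f: f(k) = k*(k**2 + 2)/3 (degree 3 ≤ 3).
R(k) = B(k−1)·f(k)/C(k) = k*(k**2 + 2)/(3*(k**2 + k + 1)); s_k = R·t_k = k*(-k**2 - 2).
Verify: -3*k**2 - 3*k - 3 matches t_k.
Telescope: S(n) = s_(n+1) − s_(0) = -n**3 - 3*n**2 - 5*n - 3 − (0) = -n**3 - 3*n**2 - 5*n - 3.

S(n) = -n**3 - 3*n**2 - 5*n - 3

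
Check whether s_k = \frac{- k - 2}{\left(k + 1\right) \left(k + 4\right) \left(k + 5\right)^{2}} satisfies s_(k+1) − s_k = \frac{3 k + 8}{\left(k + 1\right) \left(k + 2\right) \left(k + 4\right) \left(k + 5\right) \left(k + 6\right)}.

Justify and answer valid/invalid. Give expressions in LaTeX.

s_(k+1) = (-k - 3)/((k + 2)*(k + 5)*(k + 6)**2)
s_(k+1) − s_k = (-(k + 1)*(k + 3)*(k + 4)*(k + 5) + (k + 2)**2*(k + 6)**2)/((k + 1)*(k + 2)*(k + 4)*(k + 5)**2*(k + 6)**2)
(s_(k+1) − s_k) − t_k = 3*(-4*k**2 - 31*k - 52)/(k**7 + 29*k**6 + 349*k**5 + 2243*k**4 + 8230*k**3 + 16988*k**2 + 17880*k + 7200)

Invalid: residual \frac{3 \left(- 4 k^{2} - 31 k - 52\right)}{k^{7} + 29 k^{6} + 349 k^{5} + 2243 k^{4} + 8230 k^{3} + 16988 k^{2} + 17880 k + 7200} ≠ 0.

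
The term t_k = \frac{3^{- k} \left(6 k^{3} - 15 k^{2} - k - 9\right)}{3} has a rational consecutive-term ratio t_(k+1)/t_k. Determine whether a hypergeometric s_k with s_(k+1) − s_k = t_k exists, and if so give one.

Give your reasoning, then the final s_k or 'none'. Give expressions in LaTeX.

Ratio r(k) = (6*k**3 + 3*k**2 - 13*k - 19)/(3*(6*k**3 - 15*k**2 - k - 9)).
A = 1/3, B = 1, C = k**3 - 5*k**2/2 - k/6 - 3/2.
Set up (1/3)·f(k+1) − (1)·f(k) − (k**3 - 5*k**2/2 - k/6 - 3/2) = 0.
From deg A=0, deg B=0, deg C=3: d=3.
Coefficient equations give f(k) = -(3*k**3 - 3*k**2 + k - 4)/2.
Then R = B(k−1)f/C = -3*(3*k**3 - 3*k**2 + k - 4)/(6*k**3 - 15*k**2 - k - 9), so s_k = R(k)·t_k = (-3*k**3 + 3*k**2 - k + 4)/3**k.
s_(k+1) − s_k = (6*k**3 - 15*k**2 - k - 9)/(3*3**k) = t_k.

s_k = 3^{- k} \left(- 3 k^{3} + 3 k^{2} - k + 4\right)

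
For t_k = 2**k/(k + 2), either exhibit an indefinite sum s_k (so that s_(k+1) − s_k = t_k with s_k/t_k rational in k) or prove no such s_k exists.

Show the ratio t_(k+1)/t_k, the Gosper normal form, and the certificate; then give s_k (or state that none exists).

none — t_k is not Gosper-summable

Step 1: r(k) = 2*(k + 2)/(k + 3).
Factor: A=2*k + 4; B=k + 3; C=1.
Key eq: (2*k + 4)·f(k+1) = (k + 2)·f(k) + (1).
Bound: deg f ≤ -1.
Negative degree bound (-1): no f exists, t_k not Gosper-summable.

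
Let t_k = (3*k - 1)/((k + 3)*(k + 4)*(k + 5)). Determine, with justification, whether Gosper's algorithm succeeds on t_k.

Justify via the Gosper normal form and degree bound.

Yes. s_k = k*(k - 2)/(3*(k + 3)*(k + 4)).

Step 1: r(k) = (k + 3)*(3*k + 2)/((k + 6)*(3*k - 1)).
Normal form (A,B,C) = (k + 3, k + 6, k - 1/3).
Key eq: (k + 3)·f(k+1) = (k + 5)·f(k) + (k - 1/3).
Bound: deg f ≤ 2.
Match coefficients ⇒ f(k) = k*(k - 2)/9.
Get s_k = R·t_k = k*(k - 2)/(3*(k + 3)*(k + 4)) with R(k) = B(k−1)f(k)/C(k) = k*(k - 2)*(k + 5)/(3*(3*k - 1)).
s_(k+1) − s_k = (3*k - 1)/(k**3 + 12*k**2 + 47*k + 60) = t_k.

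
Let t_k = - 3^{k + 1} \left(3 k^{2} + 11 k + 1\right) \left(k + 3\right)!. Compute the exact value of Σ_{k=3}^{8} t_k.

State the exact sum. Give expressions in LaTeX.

Σ = -226276523710560

Step 1: r(k) = 3*(3*k**3 + 29*k**2 + 83*k + 60)/(3*k**2 + 11*k + 1).
Factor: A=3*k + 12; B=1; C=k**2 + 11*k/3 + 1/3.
Solve (3*k + 12)·f(k+1) − (1)·f(k) = k**2 + 11*k/3 + 1/3.
d = 1 from the (1,0,2) case.
A polynomial solution: f(k) = (k - 1)/3.
So s_k = (B(k−1)f/C)·t_k = ((k - 1)/(3*k**2 + 11*k + 1))·t_k = -3**(k + 1)*(k - 1)*factorial(k + 3).
Verify: -3**(k + 1)*(3*k**2 + 11*k + 1)*factorial(k + 3) matches t_k.
Sum = s_(9) − s_(3); s_(9) = -226276523827200, s_(3) = -116640 ⇒ -226276523710560.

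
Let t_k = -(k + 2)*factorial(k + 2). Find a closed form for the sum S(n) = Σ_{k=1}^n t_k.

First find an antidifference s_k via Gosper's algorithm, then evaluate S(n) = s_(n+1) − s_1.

S(n) = 6 - factorial(n + 3)

r(k) = (k + 3)**2/(k + 2) after simplifying.
So A=k + 3 and B=1, with C=k + 2.
f must satisfy (k + 3)·f(k+1) − (1)·f(k) = k + 2.
Bound: deg f ≤ 0.
Coefficient equations give f(k) = 1.
R(k) = B(k−1)·f(k)/C(k) = 1/(k + 2); s_k = R·t_k = -factorial(k + 2).
Verify: -(k + 2)*factorial(k + 2) matches t_k.
Evaluate: s_(n+1) = -factorial(n + 3); subtract s_(1) = -6 ⇒ S(n) = 6 - factorial(n + 3).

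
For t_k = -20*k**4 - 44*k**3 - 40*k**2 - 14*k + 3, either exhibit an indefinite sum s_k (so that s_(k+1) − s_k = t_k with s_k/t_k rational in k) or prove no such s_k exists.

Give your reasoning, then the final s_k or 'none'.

s_k = k*(-4*k**4 - k**3 + 2*k**2 + 2*k + 4)

Step 1: r(k) = (20*k**4 + 124*k**3 + 292*k**2 + 306*k + 115)/(20*k**4 + 44*k**3 + 40*k**2 + 14*k - 3).
Gosper form: A/B · C(k+1)/C(k) with A=1, B=1, C=k**4 + 11*k**3/5 + 2*k**2 + 7*k/10 - 3/20.
Set up (1)·f(k+1) − (1)·f(k) − (k**4 + 11*k**3/5 + 2*k**2 + 7*k/10 - 3/20) = 0.
Bound: deg f ≤ 5.
Solving with deg f ≤ 5: f(k) = k*(4*k**4 + k**3 - 2*k**2 - 2*k - 4)/20.
Get s_k = R·t_k = k*(-4*k**4 - k**3 + 2*k**2 + 2*k + 4) with R(k) = B(k−1)f(k)/C(k) = k*(4*k**4 + k**3 - 2*k**2 - 2*k - 4)/(20*k**4 + 44*k**3 + 40*k**2 + 14*k - 3).
s_(k+1) − s_k = -20*k**4 - 44*k**3 - 40*k**2 - 14*k + 3 = t_k.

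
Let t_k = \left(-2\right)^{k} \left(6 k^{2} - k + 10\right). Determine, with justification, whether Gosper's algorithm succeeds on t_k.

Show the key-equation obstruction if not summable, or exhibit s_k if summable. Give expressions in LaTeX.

Step 1: r(k) = 2*(k - 6*(k + 1)**2 - 9)/(6*k**2 - k + 10).
Take A(k)=-2, B(k)=1, C(k)=k**2 - k/6 + 5/3.
Set up (-2)·f(k+1) − (1)·f(k) − (k**2 - k/6 + 5/3) = 0.
From deg A=0, deg B=0, deg C=2: d=2.
A polynomial solution: f(k) = -(2*k**2 - 3*k + 4)/6.
So s_k = (B(k−1)f/C)·t_k = (-(2*k**2 - 3*k + 4)/(6*k**2 - k + 10))·t_k = (-2)**k*(-2*k**2 + 3*k - 4).
Verify: (-2)**k*(6*k**2 - k + 10) matches t_k.

Yes. s_k = \left(-2\right)^{k} \left(- 2 k^{2} + 3 k - 4\right).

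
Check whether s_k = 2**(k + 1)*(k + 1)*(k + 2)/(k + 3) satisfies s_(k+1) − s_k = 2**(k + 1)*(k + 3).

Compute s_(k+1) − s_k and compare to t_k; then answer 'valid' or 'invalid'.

s_(k+1) = 2**(k + 2)*(k + 2)*(k + 3)/(k + 4)
s_(k+1) − s_k = 2**(k + 1)*(k**3 + 9*k**2 + 28*k + 28)/(k**2 + 7*k + 12)
(s_(k+1) − s_k) − t_k = 2**(k + 1)*(-k**2 - 5*k - 8)/(k**2 + 7*k + 12)

Invalid: residual 2**(k + 1)*(-k**2 - 5*k - 8)/(k**2 + 7*k + 12) ≠ 0.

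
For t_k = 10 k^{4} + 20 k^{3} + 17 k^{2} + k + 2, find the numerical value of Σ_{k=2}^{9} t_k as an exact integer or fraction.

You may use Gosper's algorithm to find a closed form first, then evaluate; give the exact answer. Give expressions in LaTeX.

Σ = 198688

t_(k+1)/t_k = (10*k**4 + 60*k**3 + 137*k**2 + 135*k + 50)/(10*k**4 + 20*k**3 + 17*k**2 + k + 2).
So A=1 and B=1, with C=k**4 + 2*k**3 + 17*k**2/10 + k/10 + 1/5.
Solve (1)·f(k+1) − (1)·f(k) = k**4 + 2*k**3 + 17*k**2/10 + k/10 + 1/5.
d = 5 from the (0,0,4) case.
A polynomial solution: f(k) = k*(2*k**4 - k**2 - 3*k + 4)/10.
Then R = B(k−1)f/C = k*(2*k**4 - k**2 - 3*k + 4)/(10*k**4 + 20*k**3 + 17*k**2 + k + 2), so s_k = R(k)·t_k = k*(2*k**4 - k**2 - 3*k + 4).
Δs = 10*k**4 + 20*k**3 + 17*k**2 + k + 2, as required.
Σ_(k=2)^(9) t_k = s_(10) − s_(2) = 198740 − (52) = 198688.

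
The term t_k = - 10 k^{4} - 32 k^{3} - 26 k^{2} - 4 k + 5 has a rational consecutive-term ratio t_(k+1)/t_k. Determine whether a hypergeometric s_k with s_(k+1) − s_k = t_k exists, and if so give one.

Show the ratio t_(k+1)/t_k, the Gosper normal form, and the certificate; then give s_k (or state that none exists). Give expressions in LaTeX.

Ratio r(k) = (10*k**4 + 72*k**3 + 182*k**2 + 192*k + 67)/(10*k**4 + 32*k**3 + 26*k**2 + 4*k - 5).
Take A(k)=1, B(k)=1, C(k)=k**4 + 16*k**3/5 + 13*k**2/5 + 2*k/5 - 1/2.
Key eq: (1)·f(k+1) = (1)·f(k) + (k**4 + 16*k**3/5 + 13*k**2/5 + 2*k/5 - 1/2).
d = 5 from the (0,0,4) case.
A polynomial solution: f(k) = k*(2*k**4 + 3*k**3 - 4*k**2 - 3*k - 3)/10.
Get s_k = R·t_k = k*(-2*k**4 - 3*k**3 + 4*k**2 + 3*k + 3) with R(k) = B(k−1)f(k)/C(k) = k*(2*k**4 + 3*k**3 - 4*k**2 - 3*k - 3)/(10*k**4 + 32*k**3 + 26*k**2 + 4*k - 5).
Verify: -10*k**4 - 32*k**3 - 26*k**2 - 4*k + 5 matches t_k.

s_k = k \left(- 2 k^{4} - 3 k^{3} + 4 k^{2} + 3 k + 3\right)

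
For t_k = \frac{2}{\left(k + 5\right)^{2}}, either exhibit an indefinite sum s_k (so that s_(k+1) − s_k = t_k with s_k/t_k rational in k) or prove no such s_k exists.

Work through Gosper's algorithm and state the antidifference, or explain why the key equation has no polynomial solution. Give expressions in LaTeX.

not Gosper-summable; s_k does not exist

Step 1: r(k) = (k + 5)**2/(k + 6)**2.
Gosper form: A/B · C(k+1)/C(k) with A=k**2 + 10*k + 25, B=k**2 + 12*k + 36, C=1.
Need (k**2 + 10*k + 25)·f(k+1) − (k**2 + 10*k + 25)·f(k) = 1.
d = 0 from the (2,2,0) case.
Generic f = c0 gives residual -1; -1 = 0 cannot hold, so t_k is not Gosper-summable.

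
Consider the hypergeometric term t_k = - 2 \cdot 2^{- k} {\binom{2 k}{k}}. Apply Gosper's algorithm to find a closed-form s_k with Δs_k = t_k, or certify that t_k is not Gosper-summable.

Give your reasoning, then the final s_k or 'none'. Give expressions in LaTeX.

r(k) = (2*k + 1)/(k + 1) after simplifying.
Take A(k)=2*k + 1, B(k)=k + 1, C(k)=1.
f must satisfy (2*k + 1)·f(k+1) − (k)·f(k) = 1.
d = -1 from the (1,1,0) case.
Negative degree bound (-1): no f exists, t_k not Gosper-summable.

none (Gosper's algorithm certifies no s_k)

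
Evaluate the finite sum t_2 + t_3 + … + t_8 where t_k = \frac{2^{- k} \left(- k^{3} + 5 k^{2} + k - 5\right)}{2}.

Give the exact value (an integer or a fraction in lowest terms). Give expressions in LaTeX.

Σ = 807/512

Ratio r(k) = k*(k**2 - 2*k - 8)/(2*(k**3 - 5*k**2 - k + 5)).
Gosper form: A/B · C(k+1)/C(k) with A=1/2, B=1, C=k**3 - 5*k**2 - k + 5.
Solve (1/2)·f(k+1) − (1)·f(k) = k**3 - 5*k**2 - k + 5.
From deg A=0, deg B=0, deg C=3: d=3.
Match coefficients ⇒ f(k) = -2*(k**3 - 2*k**2 - 2*k + 2).
R(k) = B(k−1)·f(k)/C(k) = -2*(k**3 - 2*k**2 - 2*k + 2)/((k - 5)*(k - 1)*(k + 1)); s_k = R·t_k = (k**3 - 2*k**2 - 2*k + 2)/2**k.
Verify: (-k**3 + 5*k**2 + k - 5)/(2*2**k) matches t_k.
Σ_(k=2)^(8) t_k = s_(9) − s_(2) = 551/512 − (-1/2) = 807/512.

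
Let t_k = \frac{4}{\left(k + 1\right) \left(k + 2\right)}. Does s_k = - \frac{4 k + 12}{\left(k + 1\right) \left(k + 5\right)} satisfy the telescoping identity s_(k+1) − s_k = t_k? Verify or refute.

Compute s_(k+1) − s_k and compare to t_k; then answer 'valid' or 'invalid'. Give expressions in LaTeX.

s_(k+1) = 4*(-k - 4)/((k + 2)*(k + 6))
s_(k+1) − s_k = 4*(k**2 + 7*k + 16)/(k**4 + 14*k**3 + 65*k**2 + 112*k + 60)
(s_(k+1) − s_k) − t_k = 8*(-2*k - 7)/(k**4 + 14*k**3 + 65*k**2 + 112*k + 60)

Invalid: residual \frac{8 \left(- 2 k - 7\right)}{k^{4} + 14 k^{3} + 65 k^{2} + 112 k + 60} ≠ 0.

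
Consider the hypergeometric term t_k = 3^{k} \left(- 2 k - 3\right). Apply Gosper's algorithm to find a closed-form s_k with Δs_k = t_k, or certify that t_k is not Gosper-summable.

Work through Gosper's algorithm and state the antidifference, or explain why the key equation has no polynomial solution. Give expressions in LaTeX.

s_k = - 3^{k} k

t_(k+1)/t_k = 3*(2*k + 5)/(2*k + 3).
So A=3 and B=1, with C=k + 3/2.
Need (3)·f(k+1) − (1)·f(k) = k + 3/2.
d = 1 from the (0,0,1) case.
Coefficient equations give f(k) = k/2.
Get s_k = R·t_k = -3**k*k with R(k) = B(k−1)f(k)/C(k) = k/(2*k + 3).
s_(k+1) − s_k = 3**k*(-2*k - 3) = t_k.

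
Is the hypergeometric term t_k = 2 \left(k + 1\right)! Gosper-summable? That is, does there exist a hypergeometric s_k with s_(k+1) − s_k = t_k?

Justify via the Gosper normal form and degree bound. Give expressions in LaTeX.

No — t_k has no hypergeometric antidifference.

The ratio is k + 2.
Take A(k)=k + 2, B(k)=1, C(k)=1.
Key eq: (k + 2)·f(k+1) = (1)·f(k) + (1).
Bound: deg f ≤ -1.
Bound -1 < 0, so the key equation has no polynomial solution.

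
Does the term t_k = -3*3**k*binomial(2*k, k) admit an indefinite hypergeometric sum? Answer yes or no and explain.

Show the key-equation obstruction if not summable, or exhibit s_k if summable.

r(k) = 6*(2*k + 1)/(k + 1) after simplifying.
Factor: A=12*k + 6; B=k + 1; C=1.
Set up (12*k + 6)·f(k+1) − (k)·f(k) − (1) = 0.
d = -1 from the (1,1,0) case.
d = -1 < 0 ⇒ no nonzero polynomial f; not summable.

No — negative degree bound, so no certificate f.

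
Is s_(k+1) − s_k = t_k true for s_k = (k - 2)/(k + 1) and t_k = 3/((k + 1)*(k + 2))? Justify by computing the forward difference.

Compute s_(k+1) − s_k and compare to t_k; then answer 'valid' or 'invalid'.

Valid: the claim telescopes to t_k.

s_(k+1) = (k - 1)/(k + 2)
s_(k+1) − s_k = 3/(k**2 + 3*k + 2)
(s_(k+1) − s_k) − t_k = 0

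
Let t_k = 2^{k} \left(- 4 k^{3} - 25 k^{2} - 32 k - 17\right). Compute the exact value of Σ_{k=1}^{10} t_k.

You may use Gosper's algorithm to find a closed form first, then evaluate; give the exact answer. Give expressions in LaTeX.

Σ = -11239408

r(k) = 2*(4*k**3 + 37*k**2 + 94*k + 78)/(4*k**3 + 25*k**2 + 32*k + 17) after simplifying.
Take A(k)=2, B(k)=1, C(k)=k**3 + 25*k**2/4 + 8*k + 17/4.
Set up (2)·f(k+1) − (1)·f(k) − (k**3 + 25*k**2/4 + 8*k + 17/4) = 0.
From deg A=0, deg B=0, deg C=3: d=3.
Match coefficients ⇒ f(k) = (4*k**3 + k**2 + 4*k - 1)/4.
R(k) = B(k−1)·f(k)/C(k) = (4*k**3 + k**2 + 4*k - 1)/(4*k**3 + 25*k**2 + 32*k + 17); s_k = R·t_k = 2**k*(-4*k**3 - k**2 - 4*k + 1).
Check: Δs_k = 2**k*(-4*k**3 - 25*k**2 - 32*k - 17). ✓
Σ_(k=1)^(10) t_k = s_(11) − s_(1) = -11239424 − (-16) = -11239408.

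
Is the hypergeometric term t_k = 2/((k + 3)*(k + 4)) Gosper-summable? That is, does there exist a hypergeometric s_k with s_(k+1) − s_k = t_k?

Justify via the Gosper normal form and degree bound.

Yes. s_k = 2*k/(3*(k + 3)).

Ratio r(k) = (k + 3)/(k + 5).
Factor: A=k + 3; B=k + 5; C=1.
f must satisfy (k + 3)·f(k+1) − (k + 4)·f(k) = 1.
d = 1 from the (1,1,0) case.
A polynomial solution: f(k) = k/3.
Get s_k = R·t_k = 2*k/(3*(k + 3)) with R(k) = B(k−1)f(k)/C(k) = k*(k + 4)/3.
Check: Δs_k = 2/(k**2 + 7*k + 12). ✓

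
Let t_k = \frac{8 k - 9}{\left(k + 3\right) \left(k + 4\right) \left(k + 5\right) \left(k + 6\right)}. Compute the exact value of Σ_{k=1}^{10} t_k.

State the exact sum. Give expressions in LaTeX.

Σ = 19/672

The ratio is (k + 3)*(8*k - 1)/((k + 7)*(8*k - 9)).
So A=k + 3 and B=k + 7, with C=k - 9/8.
Set up (k + 3)·f(k+1) − (k + 6)·f(k) − (k - 9/8) = 0.
d = 3 from the (1,1,1) case.
Solving with deg f ≤ 3: f(k) = k*(k**2 + 12*k - 193)/480.
So s_k = (B(k−1)f/C)·t_k = (k*(k + 6)*(k**2 + 12*k - 193)/(60*(8*k - 9)))·t_k = k*(k**2 + 12*k - 193)/(60*(k + 3)*(k + 4)*(k + 5)).
Δs = (8*k - 9)/(k**4 + 18*k**3 + 119*k**2 + 342*k + 360), as required.
Evaluate s at k=11 and k=1: 11/3360 and -1/40; difference 19/672.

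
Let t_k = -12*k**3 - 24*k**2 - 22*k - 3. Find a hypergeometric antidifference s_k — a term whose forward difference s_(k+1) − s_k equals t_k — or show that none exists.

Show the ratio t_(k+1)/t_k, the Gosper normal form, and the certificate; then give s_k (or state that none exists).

s_k = k*(-3*k**3 - 2*k**2 - 2*k + 4)

t_(k+1)/t_k = (12*k**3 + 60*k**2 + 106*k + 61)/(12*k**3 + 24*k**2 + 22*k + 3).
So A=1 and B=1, with C=k**3 + 2*k**2 + 11*k/6 + 1/4.
Need (1)·f(k+1) − (1)·f(k) = k**3 + 2*k**2 + 11*k/6 + 1/4.
From deg A=0, deg B=0, deg C=3: d=4.
Solving with deg f ≤ 4: f(k) = k*(3*k**3 + 2*k**2 + 2*k - 4)/12.
Certificate R = B(k−1)f/C = k*(3*k**3 + 2*k**2 + 2*k - 4)/(12*k**3 + 24*k**2 + 22*k + 3) gives s_k = k*(-3*k**3 - 2*k**2 - 2*k + 4).
Δs = -12*k**3 - 24*k**2 - 22*k - 3, as required.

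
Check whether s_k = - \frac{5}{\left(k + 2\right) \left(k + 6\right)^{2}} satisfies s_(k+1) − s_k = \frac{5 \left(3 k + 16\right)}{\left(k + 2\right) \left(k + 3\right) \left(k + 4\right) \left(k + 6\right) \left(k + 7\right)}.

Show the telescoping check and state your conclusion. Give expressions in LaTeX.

Invalid: residual \frac{15 \left(- 4 k^{2} - 45 k - 124\right)}{k^{7} + 35 k^{6} + 513 k^{5} + 4069 k^{4} + 18794 k^{3} + 50340 k^{2} + 72072 k + 42336} ≠ 0.

s_(k+1) = -5/((k + 3)*(k + 7)**2)
s_(k+1) − s_k = -5/((k + 3)*(k + 7)**2) + 5/((k + 2)*(k + 6)**2)
(s_(k+1) − s_k) − t_k = 15*(-4*k**2 - 45*k - 124)/(k**7 + 35*k**6 + 513*k**5 + 4069*k**4 + 18794*k**3 + 50340*k**2 + 72072*k + 42336)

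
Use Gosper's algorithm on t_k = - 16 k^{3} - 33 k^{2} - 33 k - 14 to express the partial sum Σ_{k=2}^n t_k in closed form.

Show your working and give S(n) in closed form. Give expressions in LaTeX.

Compute t_(k+1)/t_k: get (16*k**3 + 81*k**2 + 147*k + 96)/(16*k**3 + 33*k**2 + 33*k + 14).
Gosper form: A/B · C(k+1)/C(k) with A=1, B=1, C=k**3 + 33*k**2/16 + 33*k/16 + 7/8.
Solve (1)·f(k+1) − (1)·f(k) = k**3 + 33*k**2/16 + 33*k/16 + 7/8.
Bound: deg f ≤ 4.
Solve for f: f(k) = k*(4*k + 3)*(k**2 + 1)/16 (degree 4 ≤ 4).
Certificate R = B(k−1)f/C = k*(4*k + 3)*(k**2 + 1)/(16*k**3 + 33*k**2 + 33*k + 14) gives s_k = k*(-4*k**3 - 3*k**2 - 4*k - 3).
s_(k+1) − s_k = -16*k**3 - 33*k**2 - 33*k - 14 = t_k.
Telescope: S(n) = s_(n+1) − s_(2) = -4*n**4 - 19*n**3 - 37*n**2 - 36*n - 14 − (-110) = -4*n**4 - 19*n**3 - 37*n**2 - 36*n + 96.

S(n) = - 4 n^{4} - 19 n^{3} - 37 n^{2} - 36 n + 96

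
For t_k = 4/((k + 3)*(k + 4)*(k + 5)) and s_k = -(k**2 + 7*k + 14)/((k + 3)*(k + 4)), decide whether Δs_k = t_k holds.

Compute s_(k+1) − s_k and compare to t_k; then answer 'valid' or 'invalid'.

s_(k+1) = (-7*k - (k + 1)**2 - 21)/((k + 4)*(k + 5))
s_(k+1) − s_k = 4/(k**3 + 12*k**2 + 47*k + 60)
(s_(k+1) − s_k) − t_k = 0

Valid — Δs_k = t_k.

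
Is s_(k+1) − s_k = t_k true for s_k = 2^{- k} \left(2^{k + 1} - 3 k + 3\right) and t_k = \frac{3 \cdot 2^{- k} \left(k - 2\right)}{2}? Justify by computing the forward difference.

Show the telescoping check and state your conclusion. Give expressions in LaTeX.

s_(k+1) = 2 - 3*k/(2*2**k)
s_(k+1) − s_k = 3*(k - 2)/(2*2**k)
(s_(k+1) − s_k) − t_k = 0

valid (s_(k+1) − s_k reduces to t_k)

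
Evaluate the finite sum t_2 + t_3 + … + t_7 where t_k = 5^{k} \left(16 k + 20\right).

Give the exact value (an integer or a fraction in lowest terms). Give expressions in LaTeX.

Σ = 12499800

t_(k+1)/t_k = 5*(4*k + 9)/(4*k + 5).
Factor: A=5; B=1; C=k + 5/4.
Need (5)·f(k+1) − (1)·f(k) = k + 5/4.
deg f ≤ 1 (via 0,0,1).
A polynomial solution: f(k) = k/4.
Then R = B(k−1)f/C = k/(4*k + 5), so s_k = R(k)·t_k = 4*5**k*k.
Δs = 5**k*(16*k + 20), as required.
Sum = s_(8) − s_(2); s_(8) = 12500000, s_(2) = 200 ⇒ 12499800.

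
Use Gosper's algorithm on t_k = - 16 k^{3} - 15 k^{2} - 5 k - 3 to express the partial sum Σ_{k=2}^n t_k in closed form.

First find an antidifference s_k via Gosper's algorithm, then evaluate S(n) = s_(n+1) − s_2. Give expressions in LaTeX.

Compute t_(k+1)/t_k: get (16*k**3 + 63*k**2 + 83*k + 39)/(16*k**3 + 15*k**2 + 5*k + 3).
So A=1 and B=1, with C=k**3 + 15*k**2/16 + 5*k/16 + 3/16.
Need (1)·f(k+1) − (1)·f(k) = k**3 + 15*k**2/16 + 5*k/16 + 3/16.
Degrees (0,0,3) ⇒ d ≤ 4.
A polynomial solution: f(k) = k*(4*k**3 - 3*k**2 - k + 3)/16.
Certificate R = B(k−1)f/C = k*(4*k**3 - 3*k**2 - k + 3)/(16*k**3 + 15*k**2 + 5*k + 3) gives s_k = k*(-4*k**3 + 3*k**2 + k - 3).
Check: Δs_k = -16*k**3 - 15*k**2 - 5*k - 3. ✓
Σ_(k=2)^n t_k = s_(n+1) − s_(2) = (-4*n**4 - 13*n**3 - 14*n**2 - 8*n - 3) − (-42), i.e. -4*n**4 - 13*n**3 - 14*n**2 - 8*n + 39.

S(n) = - 4 n^{4} - 13 n^{3} - 14 n^{2} - 8 n + 39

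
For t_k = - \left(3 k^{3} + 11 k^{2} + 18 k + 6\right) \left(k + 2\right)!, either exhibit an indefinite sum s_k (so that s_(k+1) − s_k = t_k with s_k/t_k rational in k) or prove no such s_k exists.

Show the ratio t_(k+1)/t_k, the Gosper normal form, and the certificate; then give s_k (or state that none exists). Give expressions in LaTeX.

Compute t_(k+1)/t_k: get (3*k**4 + 29*k**3 + 109*k**2 + 185*k + 114)/(3*k**3 + 11*k**2 + 18*k + 6).
A = k + 3, B = 1, C = k**3 + 11*k**2/3 + 6*k + 2.
Need (k + 3)·f(k+1) − (1)·f(k) = k**3 + 11*k**2/3 + 6*k + 2.
Degrees (1,0,3) ⇒ d ≤ 2.
Coefficient equations give f(k) = k*(3*k - 1)/3.
Then R = B(k−1)f/C = k*(3*k - 1)/(3*k**3 + 11*k**2 + 18*k + 6), so s_k = R(k)·t_k = -k*(3*k - 1)*factorial(k + 2).
Verify: -(3*k**3 + 11*k**2 + 18*k + 6)*factorial(k + 2) matches t_k.

s_k = - k \left(3 k - 1\right) \left(k + 2\right)!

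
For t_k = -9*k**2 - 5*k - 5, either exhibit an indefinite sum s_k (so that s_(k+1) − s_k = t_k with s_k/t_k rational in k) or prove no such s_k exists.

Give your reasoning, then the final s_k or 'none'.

r(k) = (9*k**2 + 23*k + 19)/(9*k**2 + 5*k + 5) after simplifying.
Gosper form: A/B · C(k+1)/C(k) with A=1, B=1, C=k**2 + 5*k/9 + 5/9.
f must satisfy (1)·f(k+1) − (1)·f(k) = k**2 + 5*k/9 + 5/9.
d = 3 from the (0,0,2) case.
A polynomial solution: f(k) = k*(3*k**2 - 2*k + 4)/9.
So s_k = (B(k−1)f/C)·t_k = (k*(3*k**2 - 2*k + 4)/(9*k**2 + 5*k + 5))·t_k = k*(-3*k**2 + 2*k - 4).
Verify: -9*k**2 - 5*k - 5 matches t_k.

s_k = k*(-3*k**2 + 2*k - 4)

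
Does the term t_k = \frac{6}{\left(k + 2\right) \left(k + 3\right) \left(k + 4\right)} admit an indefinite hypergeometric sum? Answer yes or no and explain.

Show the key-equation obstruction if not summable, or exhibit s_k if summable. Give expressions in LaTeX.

Step 1: r(k) = (k + 2)/(k + 5).
Take A(k)=k + 2, B(k)=k + 5, C(k)=1.
Solve (k + 2)·f(k+1) − (k + 4)·f(k) = 1.
d = 2 from the (1,1,0) case.
A polynomial solution: f(k) = k*(k + 5)/12.
Then R = B(k−1)f/C = k*(k + 4)*(k + 5)/12, so s_k = R(k)·t_k = k*(k + 5)/(2*(k + 2)*(k + 3)).
Δs = 6/(k**3 + 9*k**2 + 26*k + 24), as required.

Yes. s_k = \frac{k \left(k + 5\right)}{2 \left(k + 2\right) \left(k + 3\right)}.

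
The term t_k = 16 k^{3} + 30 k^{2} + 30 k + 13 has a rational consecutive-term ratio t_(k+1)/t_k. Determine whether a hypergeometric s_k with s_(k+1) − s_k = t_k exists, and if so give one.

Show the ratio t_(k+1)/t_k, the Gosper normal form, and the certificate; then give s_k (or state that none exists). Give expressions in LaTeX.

Compute t_(k+1)/t_k: get (16*k**3 + 78*k**2 + 138*k + 89)/(16*k**3 + 30*k**2 + 30*k + 13).
Take A(k)=1, B(k)=1, C(k)=k**3 + 15*k**2/8 + 15*k/8 + 13/16.
f must satisfy (1)·f(k+1) − (1)·f(k) = k**3 + 15*k**2/8 + 15*k/8 + 13/16.
Bound: deg f ≤ 4.
Match coefficients ⇒ f(k) = k*(4*k**3 + 2*k**2 + 4*k + 3)/16.
Get s_k = R·t_k = k*(4*k**3 + 2*k**2 + 4*k + 3) with R(k) = B(k−1)f(k)/C(k) = k*(4*k**3 + 2*k**2 + 4*k + 3)/(16*k**3 + 30*k**2 + 30*k + 13).
Δs = 16*k**3 + 30*k**2 + 30*k + 13, as required.

s_k = k \left(4 k^{3} + 2 k^{2} + 4 k + 3\right)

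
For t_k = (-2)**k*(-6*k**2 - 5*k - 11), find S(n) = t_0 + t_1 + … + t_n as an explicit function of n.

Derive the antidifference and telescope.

S(n) = -4*(-2)**n*n**2 - 6*(-2)**n*n - 8*(-2)**n - 3

The ratio is 2*(-6*k**2 - 17*k - 22)/(6*k**2 + 5*k + 11).
Take A(k)=-2, B(k)=1, C(k)=k**2 + 5*k/6 + 11/6.
Need (-2)·f(k+1) − (1)·f(k) = k**2 + 5*k/6 + 11/6.
From deg A=0, deg B=0, deg C=2: d=2.
Coefficient equations give f(k) = -(2*k**2 - k + 3)/6.
R(k) = B(k−1)·f(k)/C(k) = -(2*k**2 - k + 3)/(6*k**2 + 5*k + 11); s_k = R·t_k = (-2)**k*(2*k**2 - k + 3).
Verify: (-2)**k*(-6*k**2 - 5*k - 11) matches t_k.
s_(n+1) = (-2)**(n + 1)*(2*n**2 + 3*n + 4) and s_(0) = 3, so S(n) = -4*(-2)**n*n**2 - 6*(-2)**n*n - 8*(-2)**n - 3.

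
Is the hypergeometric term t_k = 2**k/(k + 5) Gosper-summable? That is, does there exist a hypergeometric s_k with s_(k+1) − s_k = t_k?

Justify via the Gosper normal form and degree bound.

r(k) = 2*(k + 5)/(k + 6) after simplifying.
Take A(k)=2*k + 10, B(k)=k + 6, C(k)=1.
Key eq: (2*k + 10)·f(k+1) = (k + 5)·f(k) + (1).
From deg A=1, deg B=1, deg C=0: d=-1.
deg f ≤ -1 is impossible — no certificate.

No — key equation has no polynomial f.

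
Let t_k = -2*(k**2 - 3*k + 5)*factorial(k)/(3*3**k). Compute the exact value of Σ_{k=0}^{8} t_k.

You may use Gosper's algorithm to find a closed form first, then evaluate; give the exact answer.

Ratio r(k) = (k**3 + 2*k + 3)/(3*(k**2 - 3*k + 5)).
Take A(k)=k/3 + 1/3, B(k)=1, C(k)=k**2 - 3*k + 5.
Solve (k/3 + 1/3)·f(k+1) − (1)·f(k) = k**2 - 3*k + 5.
Bound: deg f ≤ 1.
Match coefficients ⇒ f(k) = 3*(k - 2).
R(k) = B(k−1)·f(k)/C(k) = 3*(k - 2)/(k**2 - 3*k + 5); s_k = R·t_k = -2*(k - 2)*factorial(k)/3**k.
Check: Δs_k = -2*(k**2 - 3*k + 5)*factorial(k)/(3*3**k). ✓
Telescoping: Σ = s_(9) − s_(0) = -62720/243 − (4) = -63692/243.

Σ = -63692/243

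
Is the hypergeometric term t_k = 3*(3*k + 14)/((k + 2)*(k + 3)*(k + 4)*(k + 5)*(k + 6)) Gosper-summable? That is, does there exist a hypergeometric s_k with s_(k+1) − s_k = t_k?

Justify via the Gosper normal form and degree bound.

Step 1: r(k) = (k + 2)*(3*k + 17)/((k + 7)*(3*k + 14)).
Gosper form: A/B · C(k+1)/C(k) with A=k + 2, B=k + 7, C=k + 14/3.
Need (k + 2)·f(k+1) − (k + 6)·f(k) = k + 14/3.
Bound: deg f ≤ 4.
Solving with deg f ≤ 4: f(k) = k*(k + 4)*(k**2 + 10*k + 31)/90.
R(k) = B(k−1)·f(k)/C(k) = k*(k + 4)*(k + 6)*(k**2 + 10*k + 31)/(30*(3*k + 14)); s_k = R·t_k = k*(k**2 + 10*k + 31)/(10*(k**3 + 10*k**2 + 31*k + 30)).
Check: Δs_k = 3*(3*k + 14)/(k**5 + 20*k**4 + 155*k**3 + 580*k**2 + 1044*k + 720). ✓

Yes. s_k = k*(k**2 + 10*k + 31)/(10*(k**3 + 10*k**2 + 31*k + 30)).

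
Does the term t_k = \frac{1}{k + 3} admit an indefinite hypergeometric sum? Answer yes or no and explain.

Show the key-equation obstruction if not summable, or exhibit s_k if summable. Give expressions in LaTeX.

No — t_k has no hypergeometric antidifference.

t_(k+1)/t_k = (k + 3)/(k + 4).
A = k + 3, B = k + 4, C = 1.
Key eq: (k + 3)·f(k+1) = (k + 3)·f(k) + (1).
From deg A=1, deg B=1, deg C=0: d=0.
f = c0 ⇒ A·f(k+1) − B(k−1)·f(k) − C = -1. The system {-1 = 0} is inconsistent; no antidifference.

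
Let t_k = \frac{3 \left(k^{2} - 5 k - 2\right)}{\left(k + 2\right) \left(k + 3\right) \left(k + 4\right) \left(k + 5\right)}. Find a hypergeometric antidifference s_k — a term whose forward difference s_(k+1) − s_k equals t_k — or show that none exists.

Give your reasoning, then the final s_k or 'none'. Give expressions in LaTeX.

s_k = - \frac{3 k^{2}}{\left(k + 2\right) \left(k + 3\right) \left(k + 4\right)}

r(k) = (k**3 - k**2 - 12*k - 12)/(k**3 + k**2 - 32*k - 12) after simplifying.
Gosper form: A/B · C(k+1)/C(k) with A=k + 2, B=k + 6, C=k**2 - 5*k - 2.
Solve (k + 2)·f(k+1) − (k + 5)·f(k) = k**2 - 5*k - 2.
From deg A=1, deg B=1, deg C=2: d=3.
Solve for f: f(k) = -k**2 (degree 2 ≤ 3).
Get s_k = R·t_k = -3*k**2/((k + 2)*(k + 3)*(k + 4)) with R(k) = B(k−1)f(k)/C(k) = -k**2*(k + 5)/(k**2 - 5*k - 2).
Check: Δs_k = 3*(k**2 - 5*k - 2)/(k**4 + 14*k**3 + 71*k**2 + 154*k + 120). ✓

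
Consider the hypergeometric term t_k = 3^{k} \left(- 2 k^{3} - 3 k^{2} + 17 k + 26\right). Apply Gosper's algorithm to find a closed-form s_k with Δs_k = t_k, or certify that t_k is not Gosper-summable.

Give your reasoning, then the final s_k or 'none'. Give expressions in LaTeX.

s_k = 3^{k} \left(- k^{3} + 3 k^{2} + 4 k + 4\right)

r(k) = 3*(2*k**3 + 9*k**2 - 5*k - 38)/(2*k**3 + 3*k**2 - 17*k - 26) after simplifying.
Gosper form: A/B · C(k+1)/C(k) with A=3, B=1, C=k**3 + 3*k**2/2 - 17*k/2 - 13.
Need (3)·f(k+1) − (1)·f(k) = k**3 + 3*k**2/2 - 17*k/2 - 13.
Bound: deg f ≤ 3.
Match coefficients ⇒ f(k) = (k**3 - 3*k**2 - 4*k - 4)/2.
Certificate R = B(k−1)f/C = (k**3 - 3*k**2 - 4*k - 4)/(2*k**3 + 3*k**2 - 17*k - 26) gives s_k = 3**k*(-k**3 + 3*k**2 + 4*k + 4).
s_(k+1) − s_k = 3**k*(-2*k**3 - 3*k**2 + 17*k + 26) = t_k.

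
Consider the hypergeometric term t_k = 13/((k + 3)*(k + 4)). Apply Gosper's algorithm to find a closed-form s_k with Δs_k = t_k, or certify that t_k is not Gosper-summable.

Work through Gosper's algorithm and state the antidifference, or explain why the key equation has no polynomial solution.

s_k = 13*k/(3*(k + 3))

Step 1: r(k) = (k + 3)/(k + 5).
A = k + 3, B = k + 5, C = 1.
Solve (k + 3)·f(k+1) − (k + 4)·f(k) = 1.
Degrees (1,1,0) ⇒ d ≤ 1.
Solving with deg f ≤ 1: f(k) = k/3.
So s_k = (B(k−1)f/C)·t_k = (k*(k + 4)/3)·t_k = 13*k/(3*(k + 3)).
Verify: 13/(k**2 + 7*k + 12) matches t_k.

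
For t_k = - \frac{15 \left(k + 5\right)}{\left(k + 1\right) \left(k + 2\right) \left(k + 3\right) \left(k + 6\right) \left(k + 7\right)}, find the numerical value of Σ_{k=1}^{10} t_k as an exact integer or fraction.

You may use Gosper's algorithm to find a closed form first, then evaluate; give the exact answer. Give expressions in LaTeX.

Σ = -725/6188

Step 1: r(k) = (k + 1)*(k + 6)**2/((k + 4)*(k + 5)*(k + 8)).
So A=k + 1 and B=k + 8, with C=k**3 + 14*k**2 + 65*k + 100.
Need (k + 1)·f(k+1) − (k + 7)·f(k) = k**3 + 14*k**2 + 65*k + 100.
d = 6 from the (1,1,3) case.
Coefficient equations give f(k) = k*(k + 3)*(k + 4)**2*(k + 5)**2/36.
Then R = B(k−1)f/C = k*(k + 3)*(k + 4)*(k + 7)/36, so s_k = R(k)·t_k = 5*k*(-k**2 - 9*k - 20)/(12*(k**3 + 9*k**2 + 20*k + 12)).
Δs = 15*(-k - 5)/(k**5 + 19*k**4 + 131*k**3 + 401*k**2 + 540*k + 252), as required.
Telescoping: Σ = s_(11) − s_(1) = -275/663 − (-25/84) = -725/6188.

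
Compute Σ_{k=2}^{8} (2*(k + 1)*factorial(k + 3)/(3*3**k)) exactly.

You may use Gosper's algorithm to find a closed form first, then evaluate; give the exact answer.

Σ = 3940240/81

Compute t_(k+1)/t_k: get (k + 2)*(k + 4)/(3*(k + 1)).
Gosper form: A/B · C(k+1)/C(k) with A=k/3 + 4/3, B=1, C=k + 1.
Need (k/3 + 4/3)·f(k+1) − (1)·f(k) = k + 1.
From deg A=1, deg B=0, deg C=1: d=0.
Solve for f: f(k) = 3 (degree 0 ≤ 0).
So s_k = (B(k−1)f/C)·t_k = (3/(k + 1))·t_k = 2*factorial(k + 3)/3**k.
Verify: 2*(k + 1)*factorial(k + 3)/(3*3**k) matches t_k.
Evaluate s at k=9 and k=2: 3942400/81 and 80/3; difference 3940240/81.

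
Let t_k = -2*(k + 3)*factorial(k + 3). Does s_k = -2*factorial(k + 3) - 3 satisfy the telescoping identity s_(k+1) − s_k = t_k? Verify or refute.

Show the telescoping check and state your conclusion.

valid; difference matches t_k

s_(k+1) = -2*factorial(k + 4) - 3
s_(k+1) − s_k = -2*(k + 3)*factorial(k + 3)
(s_(k+1) − s_k) − t_k = 0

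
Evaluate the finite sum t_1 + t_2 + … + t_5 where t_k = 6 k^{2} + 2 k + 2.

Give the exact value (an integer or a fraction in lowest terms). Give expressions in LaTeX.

Compute t_(k+1)/t_k: get (k + 3*(k + 1)**2 + 2)/(3*k**2 + k + 1).
Normal form (A,B,C) = (1, 1, k**2 + k/3 + 1/3).
Solve (1)·f(k+1) − (1)·f(k) = k**2 + k/3 + 1/3.
d = 3 from the (0,0,2) case.
Solving with deg f ≤ 3: f(k) = k*(k**2 - k + 1)/3.
Then R = B(k−1)f/C = k*(k**2 - k + 1)/(3*k**2 + k + 1), so s_k = R(k)·t_k = 2*k*(k**2 - k + 1).
Verify: 6*k**2 + 2*k + 2 matches t_k.
Evaluate s at k=6 and k=1: 372 and 2; difference 370.

Σ = 370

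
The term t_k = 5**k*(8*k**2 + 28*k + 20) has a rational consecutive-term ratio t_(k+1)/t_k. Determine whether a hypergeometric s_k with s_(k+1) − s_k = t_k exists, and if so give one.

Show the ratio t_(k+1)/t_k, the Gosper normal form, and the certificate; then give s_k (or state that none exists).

s_k = 2*5**k*k*(k + 1)

Step 1: r(k) = 5*(2*k**2 + 11*k + 14)/(2*k**2 + 7*k + 5).
So A=5 and B=1, with C=k**2 + 7*k/2 + 5/2.
f must satisfy (5)·f(k+1) − (1)·f(k) = k**2 + 7*k/2 + 5/2.
Bound: deg f ≤ 2.
A polynomial solution: f(k) = k*(k + 1)/4.
R(k) = B(k−1)·f(k)/C(k) = k/(2*(2*k + 5)); s_k = R·t_k = 2*5**k*k*(k + 1).
s_(k+1) − s_k = 4*5**k*(k + 1)*(2*k + 5) = t_k.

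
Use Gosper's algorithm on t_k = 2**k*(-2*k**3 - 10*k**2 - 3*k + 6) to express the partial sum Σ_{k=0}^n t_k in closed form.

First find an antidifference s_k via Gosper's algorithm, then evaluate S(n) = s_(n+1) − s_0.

S(n) = -4*2**n*n**3 - 8*2**n*n**2 - 2*2**n*n + 10*2**n - 4

t_(k+1)/t_k = 2*(2*k**3 + 16*k**2 + 29*k + 9)/(2*k**3 + 10*k**2 + 3*k - 6).
Factor: A=2; B=1; C=k**3 + 5*k**2 + 3*k/2 - 3.
Set up (2)·f(k+1) − (1)·f(k) − (k**3 + 5*k**2 + 3*k/2 - 3) = 0.
Degrees (0,0,3) ⇒ d ≤ 3.
Match coefficients ⇒ f(k) = (2*k**3 - 2*k**2 - k - 4)/2.
So s_k = (B(k−1)f/C)·t_k = ((2*k**3 - 2*k**2 - k - 4)/(2*k**3 + 10*k**2 + 3*k - 6))·t_k = 2**k*(-2*k**3 + 2*k**2 + k + 4).
Verify: 2**k*(-2*k**3 - 10*k**2 - 3*k + 6) matches t_k.
s_(n+1) = 2**(n + 1)*(-2*n**3 - 4*n**2 - n + 5) and s_(0) = 4, so S(n) = -4*2**n*n**3 - 8*2**n*n**2 - 2*2**n*n + 10*2**n - 4.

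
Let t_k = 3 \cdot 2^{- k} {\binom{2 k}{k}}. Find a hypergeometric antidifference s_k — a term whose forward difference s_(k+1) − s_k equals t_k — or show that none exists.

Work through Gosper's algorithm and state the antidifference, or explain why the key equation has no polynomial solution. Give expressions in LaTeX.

none (Gosper's algorithm certifies no s_k)

Compute t_(k+1)/t_k: get (2*k + 1)/(k + 1).
Normal form (A,B,C) = (2*k + 1, k + 1, 1).
Solve (2*k + 1)·f(k+1) − (k)·f(k) = 1.
Degrees (1,1,0) ⇒ d ≤ -1.
d = -1 < 0 ⇒ no nonzero polynomial f; not summable.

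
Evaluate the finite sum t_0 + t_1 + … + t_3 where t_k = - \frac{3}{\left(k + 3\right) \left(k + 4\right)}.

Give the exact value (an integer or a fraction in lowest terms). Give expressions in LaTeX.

Σ = -4/7

t_(k+1)/t_k = (k + 3)/(k + 5).
A = k + 3, B = k + 5, C = 1.
Key eq: (k + 3)·f(k+1) = (k + 4)·f(k) + (1).
Bound: deg f ≤ 1.
Solve for f: f(k) = k/3 (degree 1 ≤ 1).
Then R = B(k−1)f/C = k*(k + 4)/3, so s_k = R(k)·t_k = -k/(k + 3).
Δs = -3/(k**2 + 7*k + 12), as required.
Evaluate s at k=4 and k=0: -4/7 and 0; difference -4/7.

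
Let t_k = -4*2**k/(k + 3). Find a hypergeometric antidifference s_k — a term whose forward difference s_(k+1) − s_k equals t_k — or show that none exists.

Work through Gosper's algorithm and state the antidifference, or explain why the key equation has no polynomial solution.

t_(k+1)/t_k = 2*(k + 3)/(k + 4).
Gosper form: A/B · C(k+1)/C(k) with A=2*k + 6, B=k + 4, C=1.
Need (2*k + 6)·f(k+1) − (k + 3)·f(k) = 1.
Degrees (1,1,0) ⇒ d ≤ -1.
deg f ≤ -1 is impossible — no certificate.

none — t_k is not Gosper-summable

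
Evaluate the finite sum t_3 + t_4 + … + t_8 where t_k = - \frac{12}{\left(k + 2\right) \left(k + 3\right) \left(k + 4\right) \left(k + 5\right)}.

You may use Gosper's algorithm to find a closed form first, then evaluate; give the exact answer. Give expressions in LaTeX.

Compute t_(k+1)/t_k: get (k + 2)/(k + 6).
Normal form (A,B,C) = (k + 2, k + 6, 1).
Key eq: (k + 2)·f(k+1) = (k + 5)·f(k) + (1).
Degrees (1,1,0) ⇒ d ≤ 3.
Match coefficients ⇒ f(k) = k*(k**2 + 9*k + 26)/72.
Certificate R = B(k−1)f/C = k*(k + 5)*(k**2 + 9*k + 26)/72 gives s_k = k*(-k**2 - 9*k - 26)/(6*(k + 2)*(k + 3)*(k + 4)).
Δs = -12/(k**4 + 14*k**3 + 71*k**2 + 154*k + 120), as required.
Evaluate s at k=9 and k=3: -47/286 and -31/210; difference -251/15015.

Σ = -251/15015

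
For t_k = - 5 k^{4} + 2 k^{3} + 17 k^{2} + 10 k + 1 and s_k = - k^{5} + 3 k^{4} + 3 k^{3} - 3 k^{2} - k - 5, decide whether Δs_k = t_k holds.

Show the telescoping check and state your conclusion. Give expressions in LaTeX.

s_(k+1) = -k**5 - 2*k**4 + 5*k**3 + 14*k**2 + 9*k - 4
s_(k+1) − s_k = -5*k**4 + 2*k**3 + 17*k**2 + 10*k + 1
(s_(k+1) − s_k) − t_k = 0

Valid: the claim telescopes to t_k.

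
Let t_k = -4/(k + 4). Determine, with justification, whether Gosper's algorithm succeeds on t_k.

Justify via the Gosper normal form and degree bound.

No — key equation has no polynomial f.

Ratio r(k) = (k + 4)/(k + 5).
Normal form (A,B,C) = (k + 4, k + 5, 1).
Solve (k + 4)·f(k+1) − (k + 4)·f(k) = 1.
d = 0 from the (1,1,0) case.
Put f(k) = c0: A·f(k+1) − B(k−1)·f(k) − C = -1; need -1 = 0 — inconsistent ⇒ no f, not summable.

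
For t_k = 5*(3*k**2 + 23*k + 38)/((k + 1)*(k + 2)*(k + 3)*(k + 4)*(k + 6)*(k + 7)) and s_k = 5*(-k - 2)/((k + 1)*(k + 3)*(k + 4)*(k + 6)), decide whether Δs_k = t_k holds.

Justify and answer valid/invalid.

Invalid: residual 40*(-k**2 - 8*k - 13)/(k**7 + 28*k**6 + 322*k**5 + 1960*k**4 + 6769*k**3 + 13132*k**2 + 13068*k + 5040) ≠ 0.

s_(k+1) = 5*(-k - 3)/((k + 2)*(k + 4)*(k + 5)*(k + 7))
s_(k+1) − s_k = 5*(3*k**3 + 30*k**2 + 89*k + 86)/(k**7 + 28*k**6 + 322*k**5 + 1960*k**4 + 6769*k**3 + 13132*k**2 + 13068*k + 5040)
(s_(k+1) − s_k) − t_k = 40*(-k**2 - 8*k - 13)/(k**7 + 28*k**6 + 322*k**5 + 1960*k**4 + 6769*k**3 + 13132*k**2 + 13068*k + 5040)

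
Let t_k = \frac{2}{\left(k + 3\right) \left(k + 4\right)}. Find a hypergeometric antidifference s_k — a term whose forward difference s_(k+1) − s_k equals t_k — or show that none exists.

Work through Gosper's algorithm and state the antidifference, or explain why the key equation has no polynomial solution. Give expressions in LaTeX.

t_(k+1)/t_k = (k + 3)/(k + 5).
Gosper form: A/B · C(k+1)/C(k) with A=k + 3, B=k + 5, C=1.
Need (k + 3)·f(k+1) − (k + 4)·f(k) = 1.
Bound: deg f ≤ 1.
A polynomial solution: f(k) = k/3.
Then R = B(k−1)f/C = k*(k + 4)/3, so s_k = R(k)·t_k = 2*k/(3*(k + 3)).
Check: Δs_k = 2/(k**2 + 7*k + 12). ✓

s_k = \frac{2 k}{3 \left(k + 3\right)}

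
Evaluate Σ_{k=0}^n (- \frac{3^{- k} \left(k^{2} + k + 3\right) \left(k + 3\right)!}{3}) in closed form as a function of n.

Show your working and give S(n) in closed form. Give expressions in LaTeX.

S(n) = -6 - \frac{3^{- n} n \left(n + 4\right)!}{3}

r(k) = (k + 4)*(k + (k + 1)**2 + 4)/(3*(k**2 + k + 3)) after simplifying.
Gosper form: A/B · C(k+1)/C(k) with A=k/3 + 4/3, B=1, C=k**2 + k + 3.
Set up (k/3 + 4/3)·f(k+1) − (1)·f(k) − (k**2 + k + 3) = 0.
d = 1 from the (1,0,2) case.
Solving with deg f ≤ 1: f(k) = 3*(k - 1).
So s_k = (B(k−1)f/C)·t_k = (3*(k - 1)/(k**2 + k + 3))·t_k = -(k - 1)*factorial(k + 3)/3**k.
Check: Δs_k = -(k**2 + k + 3)*factorial(k + 3)/(3*3**k). ✓
s_(n+1) = -3**(-n - 1)*n*factorial(n + 4) and s_(0) = 6, so S(n) = -6 - n*factorial(n + 4)/(3*3**n).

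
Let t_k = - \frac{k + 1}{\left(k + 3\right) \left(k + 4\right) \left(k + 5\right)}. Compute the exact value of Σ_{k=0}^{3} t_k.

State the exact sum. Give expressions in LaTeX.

Compute t_(k+1)/t_k: get (k + 2)*(k + 3)/((k + 1)*(k + 6)).
Normal form (A,B,C) = (k + 3, k + 6, k + 1).
Solve (k + 3)·f(k+1) − (k + 5)·f(k) = k + 1.
d = 2 from the (1,1,1) case.
A polynomial solution: f(k) = k*(k + 1)/6.
R(k) = B(k−1)·f(k)/C(k) = k*(k + 5)/6; s_k = R·t_k = k*(-k - 1)/(6*(k + 3)*(k + 4)).
Δs = (-k - 1)/(k**3 + 12*k**2 + 47*k + 60), as required.
Σ_(k=0)^(3) t_k = s_(4) − s_(0) = -5/84 − (0) = -5/84.

Σ = -5/84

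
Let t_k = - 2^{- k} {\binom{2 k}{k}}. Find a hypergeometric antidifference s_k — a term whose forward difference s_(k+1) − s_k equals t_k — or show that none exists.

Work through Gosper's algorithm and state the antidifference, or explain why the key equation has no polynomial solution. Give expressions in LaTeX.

none (Gosper's algorithm certifies no s_k)

The ratio is (2*k + 1)/(k + 1).
Take A(k)=2*k + 1, B(k)=k + 1, C(k)=1.
Solve (2*k + 1)·f(k+1) − (k)·f(k) = 1.
d = -1 from the (1,1,0) case.
Bound -1 < 0, so the key equation has no polynomial solution.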